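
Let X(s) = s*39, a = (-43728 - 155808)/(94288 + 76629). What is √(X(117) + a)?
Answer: √133263085021995/170917 ≈ 67.541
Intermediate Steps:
a = -199536/170917 ≈ -1.1674
X(s) = 39*s
√(X(117) + a) = √(39*117 - 199536/170917) = √(4563 - 199536/170917) = √(779694735/170917) = √133263085021995/170917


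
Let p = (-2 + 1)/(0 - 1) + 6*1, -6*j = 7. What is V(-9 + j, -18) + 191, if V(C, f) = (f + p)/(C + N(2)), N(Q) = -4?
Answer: 16301/85 ≈ 191.78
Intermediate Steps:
j = -7/6 (j = -⅙*7 = -7/6 ≈ -1.1667)
p = 7 (p = -1/(-1) + 6 = -1*(-1) + 6 = 1 + 6 = 7)
V(C, f) = (7 + f)/(-4 + C) (V(C, f) = (f + 7)/(C - 4) = (7 + f)/(-4 + C))
V(-9 + j, -18) + 191 = (7 - 18)/(-4 + (-9 - 7/6)) + 191 = -11/(-4 - 61/6) + 191 = -11/(-85/6) + 191 = -6/85*(-11) + 191 = 66/85 + 191 = 16301/85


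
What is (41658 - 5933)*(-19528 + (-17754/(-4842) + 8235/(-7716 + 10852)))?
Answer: -6561261466675/9408 ≈ -6.9741e+8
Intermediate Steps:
(41658 - 5933)*(-19528 + (-17754/(-4842) + 8235/(-7716 + 10852))) = 35725*(-19528 + (-17754*(-1/4842) + 8235/3136)) = 35725*(-19528 + (11/3 + 8235*(1/3136))) = 35725*(-19528 + (11/3 + 8235/3136)) = 35725*(-19528 + 59201/9408) = 35725*(-183660223/9408) = -6561261466675/9408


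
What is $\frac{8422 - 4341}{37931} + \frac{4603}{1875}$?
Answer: $\frac{182248268}{71120625} \approx 2.5625$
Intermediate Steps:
$\frac{8422 - 4341}{37931} + \frac{4603}{1875} = \left(8422 - 4341\right) \frac{1}{37931} + 4603 \cdot \frac{1}{1875} = 4081 \cdot \frac{1}{37931} + \frac{4603}{1875} = \frac{4081}{37931} + \frac{4603}{1875} = \frac{182248268}{71120625}$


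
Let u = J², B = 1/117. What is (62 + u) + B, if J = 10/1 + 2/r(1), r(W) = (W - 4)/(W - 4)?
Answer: 24103/117 ≈ 206.01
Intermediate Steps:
B = 1/117 ≈ 0.0085470
r(W) = 1 (r(W) = (-4 + W)/(-4 + W) = 1)
J = 12 (J = 10/1 + 2/1 = 10*1 + 2*1 = 10 + 2 = 12)
u = 144 (u = 12² = 144)
(62 + u) + B = (62 + 144) + 1/117 = 206 + 1/117 = 24103/117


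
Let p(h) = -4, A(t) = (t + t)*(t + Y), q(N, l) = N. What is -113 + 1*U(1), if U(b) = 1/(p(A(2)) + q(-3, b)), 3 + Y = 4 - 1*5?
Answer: -792/7 ≈ -113.14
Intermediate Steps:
Y = -4 (Y = -3 + (4 - 1*5) = -3 + (4 - 5) = -3 - 1 = -4)
A(t) = 2*t*(-4 + t) (A(t) = (t + t)*(t - 4) = (2*t)*(-4 + t) = 2*t*(-4 + t))
U(b) = -⅐ (U(b) = 1/(-4 - 3) = 1/(-7) = -⅐)
-113 + 1*U(1) = -113 + 1*(-⅐) = -113 - ⅐ = -792/7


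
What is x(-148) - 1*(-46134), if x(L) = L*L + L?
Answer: 67890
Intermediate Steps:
x(L) = L + L² (x(L) = L² + L = L + L²)
x(-148) - 1*(-46134) = -148*(1 - 148) - 1*(-46134) = -148*(-147) + 46134 = 21756 + 46134 = 67890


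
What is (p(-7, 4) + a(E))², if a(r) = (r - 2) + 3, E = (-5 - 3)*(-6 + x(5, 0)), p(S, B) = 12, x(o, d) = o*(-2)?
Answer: 19881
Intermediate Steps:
x(o, d) = -2*o
E = 128 (E = (-5 - 3)*(-6 - 2*5) = -8*(-6 - 10) = -8*(-16) = 128)
a(r) = 1 + r (a(r) = (-2 + r) + 3 = 1 + r)
(p(-7, 4) + a(E))² = (12 + (1 + 128))² = (12 + 129)² = 141² = 19881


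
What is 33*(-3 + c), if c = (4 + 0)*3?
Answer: 297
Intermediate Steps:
c = 12 (c = 4*3 = 12)
33*(-3 + c) = 33*(-3 + 12) = 33*9 = 297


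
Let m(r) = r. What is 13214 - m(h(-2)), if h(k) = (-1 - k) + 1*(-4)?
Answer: 13217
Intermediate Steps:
h(k) = -5 - k (h(k) = (-1 - k) - 4 = -5 - k)
13214 - m(h(-2)) = 13214 - (-5 - 1*(-2)) = 13214 - (-5 + 2) = 13214 - 1*(-3) = 13214 + 3 = 13217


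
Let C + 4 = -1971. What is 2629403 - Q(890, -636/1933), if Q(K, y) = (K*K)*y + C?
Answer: 5590229274/1933 ≈ 2.8920e+6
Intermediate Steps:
C = -1975 (C = -4 - 1971 = -1975)
Q(K, y) = -1975 + y*K**2 (Q(K, y) = (K*K)*y - 1975 = K**2*y - 1975 = y*K**2 - 1975 = -1975 + y*K**2)
2629403 - Q(890, -636/1933) = 2629403 - (-1975 - 636/1933*890**2) = 2629403 - (-1975 - 636*1/1933*792100) = 2629403 - (-1975 - 636/1933*792100) = 2629403 - (-1975 - 503775600/1933) = 2629403 - 1*(-507593275/1933) = 2629403 + 507593275/1933 = 5590229274/1933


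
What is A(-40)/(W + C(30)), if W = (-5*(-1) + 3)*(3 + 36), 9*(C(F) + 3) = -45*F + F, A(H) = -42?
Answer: -126/487 ≈ -0.25873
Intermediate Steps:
C(F) = -3 - 44*F/9 (C(F) = -3 + (-45*F + F)/9 = -3 + (-44*F)/9 = -3 - 44*F/9)
W = 312 (W = (5 + 3)*39 = 8*39 = 312)
A(-40)/(W + C(30)) = -42/(312 + (-3 - 44/9*30)) = -42/(312 + (-3 - 440/3)) = -42/(312 - 449/3) = -42/487/3 = -42*3/487 = -126/487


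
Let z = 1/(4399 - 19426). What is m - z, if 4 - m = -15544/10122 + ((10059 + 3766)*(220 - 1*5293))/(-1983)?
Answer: -592554275150884/16756712889 ≈ -35362.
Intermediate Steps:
m = -118297918999/3345321 (m = 4 - (-15544/10122 + ((10059 + 3766)*(220 - 1*5293))/(-1983)) = 4 - (-15544*1/10122 + (13825*(220 - 5293))*(-1/1983)) = 4 - (-7772/5061 + (13825*(-5073))*(-1/1983)) = 4 - (-7772/5061 - 70134225*(-1/1983)) = 4 - (-7772/5061 + 23378075/661) = 4 - 1*118311300283/3345321 = 4 - 118311300283/3345321 = -118297918999/3345321 ≈ -35362.)
z = -1/15027 (z = 1/(-15027) = -1/15027 ≈ -6.6547e-5)
m - z = -118297918999/3345321 - 1*(-1/15027) = -118297918999/3345321 + 1/15027 = -592554275150884/16756712889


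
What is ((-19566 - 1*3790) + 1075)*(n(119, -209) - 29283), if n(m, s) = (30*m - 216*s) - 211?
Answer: -428240820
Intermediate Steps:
n(m, s) = -211 - 216*s + 30*m (n(m, s) = (-216*s + 30*m) - 211 = -211 - 216*s + 30*m)
((-19566 - 1*3790) + 1075)*(n(119, -209) - 29283) = ((-19566 - 1*3790) + 1075)*((-211 - 216*(-209) + 30*119) - 29283) = ((-19566 - 3790) + 1075)*((-211 + 45144 + 3570) - 29283) = (-23356 + 1075)*(48503 - 29283) = -22281*19220 = -428240820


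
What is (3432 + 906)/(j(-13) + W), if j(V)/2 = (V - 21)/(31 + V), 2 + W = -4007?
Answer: -39042/36115 ≈ -1.0810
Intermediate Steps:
W = -4009 (W = -2 - 4007 = -4009)
j(V) = 2*(-21 + V)/(31 + V) (j(V) = 2*((V - 21)/(31 + V)) = 2*((-21 + V)/(31 + V)) = 2*(-21 + V)/(31 + V))
(3432 + 906)/(j(-13) + W) = (3432 + 906)/(2*(-21 - 13)/(31 - 13) - 4009) = 4338/(2*(-34)/18 - 4009) = 4338/(2*(1/18)*(-34) - 4009) = 4338/(-34/9 - 4009) = 4338/(-36115/9) = 4338*(-9/36115) = -39042/36115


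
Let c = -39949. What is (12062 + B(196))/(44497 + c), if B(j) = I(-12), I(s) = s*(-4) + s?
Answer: 6049/2274 ≈ 2.6601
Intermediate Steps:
I(s) = -3*s (I(s) = -4*s + s = -3*s)
B(j) = 36 (B(j) = -3*(-12) = 36)
(12062 + B(196))/(44497 + c) = (12062 + 36)/(44497 - 39949) = 12098/4548 = 12098*(1/4548) = 6049/2274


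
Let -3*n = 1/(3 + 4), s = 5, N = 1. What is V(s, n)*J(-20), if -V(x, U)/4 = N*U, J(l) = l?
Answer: -80/21 ≈ -3.8095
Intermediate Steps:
n = -1/21 (n = -1/(3*(3 + 4)) = -⅓/7 = -⅓*⅐ = -1/21 ≈ -0.047619)
V(x, U) = -4*U
V(s, n)*J(-20) = -4*(-1/21)*(-20) = (4/21)*(-20) = -80/21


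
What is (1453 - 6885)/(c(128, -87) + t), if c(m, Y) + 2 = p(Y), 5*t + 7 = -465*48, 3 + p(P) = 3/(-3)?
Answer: 27160/22357 ≈ 1.2148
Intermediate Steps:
p(P) = -4 (p(P) = -3 + 3/(-3) = -3 + 3*(-1/3) = -3 - 1 = -4)
t = -22327/5 (t = -7/5 + (-465*48)/5 = -7/5 + (1/5)*(-22320) = -7/5 - 4464 = -22327/5 ≈ -4465.4)
c(m, Y) = -6 (c(m, Y) = -2 - 4 = -6)
(1453 - 6885)/(c(128, -87) + t) = (1453 - 6885)/(-6 - 22327/5) = -5432/(-22357/5) = -5432*(-5/22357) = 27160/22357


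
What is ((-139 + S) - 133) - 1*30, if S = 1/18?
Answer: -5435/18 ≈ -301.94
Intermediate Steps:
S = 1/18 ≈ 0.055556
((-139 + S) - 133) - 1*30 = ((-139 + 1/18) - 133) - 1*30 = (-2501/18 - 133) - 30 = -4895/18 - 30 = -5435/18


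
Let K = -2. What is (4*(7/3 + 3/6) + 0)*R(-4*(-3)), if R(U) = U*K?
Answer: -272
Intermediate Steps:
R(U) = -2*U (R(U) = U*(-2) = -2*U)
(4*(7/3 + 3/6) + 0)*R(-4*(-3)) = (4*(7/3 + 3/6) + 0)*(-(-8)*(-3)) = (4*(7*(⅓) + 3*(⅙)) + 0)*(-2*12) = (4*(7/3 + ½) + 0)*(-24) = (4*(17/6) + 0)*(-24) = (34/3 + 0)*(-24) = (34/3)*(-24) = -272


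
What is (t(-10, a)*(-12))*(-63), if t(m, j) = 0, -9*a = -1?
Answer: 0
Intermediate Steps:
a = 1/9 (a = -1/9*(-1) = 1/9 ≈ 0.11111)
(t(-10, a)*(-12))*(-63) = (0*(-12))*(-63) = 0*(-63) = 0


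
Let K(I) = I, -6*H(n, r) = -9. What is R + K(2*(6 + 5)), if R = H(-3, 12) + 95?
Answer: 237/2 ≈ 118.50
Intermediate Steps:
H(n, r) = 3/2 (H(n, r) = -⅙*(-9) = 3/2)
R = 193/2 (R = 3/2 + 95 = 193/2 ≈ 96.500)
R + K(2*(6 + 5)) = 193/2 + 2*(6 + 5) = 193/2 + 2*11 = 193/2 + 22 = 237/2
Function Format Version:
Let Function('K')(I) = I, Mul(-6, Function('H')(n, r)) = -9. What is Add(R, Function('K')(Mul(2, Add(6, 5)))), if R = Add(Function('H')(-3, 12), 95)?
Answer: Rational(237, 2) ≈ 118.50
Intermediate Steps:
Function('H')(n, r) = Rational(3, 2) (Function('H')(n, r) = Mul(Rational(-1, 6), -9) = Rational(3, 2))
R = Rational(193, 2) (R = Add(Rational(3, 2), 95) = Rational(193, 2) ≈ 96.500)
Add(R, Function('K')(Mul(2, Add(6, 5)))) = Add(Rational(193, 2), Mul(2, Add(6, 5))) = Add(Rational(193, 2), Mul(2, 11)) = Add(Rational(193, 2), 22) = Rational(237, 2)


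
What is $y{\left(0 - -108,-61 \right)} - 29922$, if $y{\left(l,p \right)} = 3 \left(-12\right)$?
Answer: $-29958$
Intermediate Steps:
$y{\left(l,p \right)} = -36$
$y{\left(0 - -108,-61 \right)} - 29922 = -36 - 29922 = -29958$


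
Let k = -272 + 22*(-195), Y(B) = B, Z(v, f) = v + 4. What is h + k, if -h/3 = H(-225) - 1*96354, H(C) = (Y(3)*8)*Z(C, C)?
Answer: 300412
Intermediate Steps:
Z(v, f) = 4 + v
H(C) = 96 + 24*C (H(C) = (3*8)*(4 + C) = 24*(4 + C) = 96 + 24*C)
k = -4562 (k = -272 - 4290 = -4562)
h = 304974 (h = -3*((96 + 24*(-225)) - 1*96354) = -3*((96 - 5400) - 96354) = -3*(-5304 - 96354) = -3*(-101658) = 304974)
h + k = 304974 - 4562 = 300412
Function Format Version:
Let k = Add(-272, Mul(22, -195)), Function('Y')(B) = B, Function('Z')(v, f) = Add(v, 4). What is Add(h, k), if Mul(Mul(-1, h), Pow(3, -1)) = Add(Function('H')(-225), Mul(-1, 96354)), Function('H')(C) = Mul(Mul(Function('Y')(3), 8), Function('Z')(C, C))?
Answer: 300412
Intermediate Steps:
Function('Z')(v, f) = Add(4, v)
Function('H')(C) = Add(96, Mul(24, C)) (Function('H')(C) = Mul(Mul(3, 8), Add(4, C)) = Mul(24, Add(4, C)) = Add(96, Mul(24, C)))
k = -4562 (k = Add(-272, -4290) = -4562)
h = 304974 (h = Mul(-3, Add(Add(96, Mul(24, -225)), Mul(-1, 96354))) = Mul(-3, Add(Add(96, -5400), -96354)) = Mul(-3, Add(-5304, -96354)) = Mul(-3, -101658) = 304974)
Add(h, k) = Add(304974, -4562) = 300412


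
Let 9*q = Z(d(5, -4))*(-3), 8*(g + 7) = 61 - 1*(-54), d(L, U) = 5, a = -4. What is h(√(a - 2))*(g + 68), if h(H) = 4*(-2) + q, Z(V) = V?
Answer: -5829/8 ≈ -728.63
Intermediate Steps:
g = 59/8 (g = -7 + (61 - 1*(-54))/8 = -7 + (61 + 54)/8 = -7 + (⅛)*115 = -7 + 115/8 = 59/8 ≈ 7.3750)
q = -5/3 (q = (5*(-3))/9 = (⅑)*(-15) = -5/3 ≈ -1.6667)
h(H) = -29/3 (h(H) = 4*(-2) - 5/3 = -8 - 5/3 = -29/3)
h(√(a - 2))*(g + 68) = -29*(59/8 + 68)/3 = -29/3*603/8 = -5829/8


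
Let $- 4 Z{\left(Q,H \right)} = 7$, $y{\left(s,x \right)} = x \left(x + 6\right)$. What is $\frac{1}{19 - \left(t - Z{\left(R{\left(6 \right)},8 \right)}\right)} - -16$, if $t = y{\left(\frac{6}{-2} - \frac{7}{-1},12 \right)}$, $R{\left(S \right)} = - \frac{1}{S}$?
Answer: $\frac{12716}{795} \approx 15.995$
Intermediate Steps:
$y{\left(s,x \right)} = x \left(6 + x\right)$
$t = 216$ ($t = 12 \left(6 + 12\right) = 12 \cdot 18 = 216$)
$Z{\left(Q,H \right)} = - \frac{7}{4}$ ($Z{\left(Q,H \right)} = \left(- \frac{1}{4}\right) 7 = - \frac{7}{4}$)
$\frac{1}{19 - \left(t - Z{\left(R{\left(6 \right)},8 \right)}\right)} - -16 = \frac{1}{19 - \frac{871}{4}} - -16 = \frac{1}{19 - \frac{871}{4}} + 16 = \frac{1}{- \frac{795}{4}} + 16 = - \frac{4}{795} + 16 = \frac{12716}{795}$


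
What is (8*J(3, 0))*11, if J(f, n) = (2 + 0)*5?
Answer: 880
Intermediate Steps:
J(f, n) = 10 (J(f, n) = 2*5 = 10)
(8*J(3, 0))*11 = (8*10)*11 = 80*11 = 880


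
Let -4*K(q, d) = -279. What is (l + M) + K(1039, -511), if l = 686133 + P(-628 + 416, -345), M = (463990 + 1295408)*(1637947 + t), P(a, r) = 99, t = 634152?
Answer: 15990108490815/4 ≈ 3.9975e+12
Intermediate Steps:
K(q, d) = 279/4 (K(q, d) = -1/4*(-279) = 279/4)
M = 3997526436402 (M = (463990 + 1295408)*(1637947 + 634152) = 1759398*2272099 = 3997526436402)
l = 686232 (l = 686133 + 99 = 686232)
(l + M) + K(1039, -511) = (686232 + 3997526436402) + 279/4 = 3997527122634 + 279/4 = 15990108490815/4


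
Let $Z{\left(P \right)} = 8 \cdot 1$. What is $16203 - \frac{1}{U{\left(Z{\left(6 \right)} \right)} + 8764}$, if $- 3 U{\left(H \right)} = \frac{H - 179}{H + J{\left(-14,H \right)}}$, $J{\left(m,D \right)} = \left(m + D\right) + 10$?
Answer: $\frac{568320221}{35075} \approx 16203.0$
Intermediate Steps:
$J{\left(m,D \right)} = 10 + D + m$ ($J{\left(m,D \right)} = \left(D + m\right) + 10 = 10 + D + m$)
$Z{\left(P \right)} = 8$
$U{\left(H \right)} = - \frac{-179 + H}{3 \left(-4 + 2 H\right)}$ ($U{\left(H \right)} = - \frac{\left(H - 179\right) \frac{1}{H + \left(10 + H - 14\right)}}{3} = - \frac{\left(-179 + H\right) \frac{1}{H + \left(-4 + H\right)}}{3} = - \frac{\left(-179 + H\right) \frac{1}{-4 + 2 H}}{3} = - \frac{\frac{1}{-4 + 2 H} \left(-179 + H\right)}{3} = - \frac{-179 + H}{3 \left(-4 + 2 H\right)}$)
$16203 - \frac{1}{U{\left(Z{\left(6 \right)} \right)} + 8764} = 16203 - \frac{1}{\frac{179 - 8}{6 \left(-2 + 8\right)} + 8764} = 16203 - \frac{1}{\frac{179 - 8}{6 \cdot 6} + 8764} = 16203 - \frac{1}{\frac{1}{6} \cdot \frac{1}{6} \cdot 171 + 8764} = 16203 - \frac{1}{\frac{19}{4} + 8764} = 16203 - \frac{1}{\frac{35075}{4}} = 16203 - \frac{4}{35075} = \frac{568320221}{35075}$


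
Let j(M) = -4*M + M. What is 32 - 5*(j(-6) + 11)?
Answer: -113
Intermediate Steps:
j(M) = -3*M
32 - 5*(j(-6) + 11) = 32 - 5*(-3*(-6) + 11) = 32 - 5*(18 + 11) = 32 - 5*29 = 32 - 145 = -113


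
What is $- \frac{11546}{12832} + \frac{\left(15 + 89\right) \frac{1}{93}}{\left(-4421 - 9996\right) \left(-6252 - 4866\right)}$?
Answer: $- \frac{3309883613995}{3678540348528} \approx -0.89978$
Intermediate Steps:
$- \frac{11546}{12832} + \frac{\left(15 + 89\right) \frac{1}{93}}{\left(-4421 - 9996\right) \left(-6252 - 4866\right)} = \left(-11546\right) \frac{1}{12832} + \frac{104 \cdot \frac{1}{93}}{\left(-14417\right) \left(-11118\right)} = - \frac{5773}{6416} + \frac{104}{93 \cdot 160288206} = - \frac{5773}{6416} + \frac{104}{93} \cdot \frac{1}{160288206} = - \frac{5773}{6416} + \frac{4}{573338583} = - \frac{3309883613995}{3678540348528}$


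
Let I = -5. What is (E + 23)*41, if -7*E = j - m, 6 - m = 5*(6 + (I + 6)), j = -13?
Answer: 5945/7 ≈ 849.29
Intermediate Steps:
m = -29 (m = 6 - 5*(6 + (-5 + 6)) = 6 - 5*(6 + 1) = 6 - 5*7 = 6 - 1*35 = 6 - 35 = -29)
E = -16/7 (E = -(-13 - 1*(-29))/7 = -(-13 + 29)/7 = -⅐*16 = -16/7 ≈ -2.2857)
(E + 23)*41 = (-16/7 + 23)*41 = (145/7)*41 = 5945/7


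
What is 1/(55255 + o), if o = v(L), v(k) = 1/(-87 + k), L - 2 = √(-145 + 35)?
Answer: 202647670/11197294657513 + I*√110/22394589315026 ≈ 1.8098e-5 + 4.6833e-13*I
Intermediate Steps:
L = 2 + I*√110 (L = 2 + √(-145 + 35) = 2 + √(-110) = 2 + I*√110 ≈ 2.0 + 10.488*I)
o = 1/(-85 + I*√110) (o = 1/(-87 + (2 + I*√110)) = 1/(-85 + I*√110) ≈ -0.011588 - 0.0014299*I)
1/(55255 + o) = 1/(55255 + (-17/1467 - I*√110/7335)) = 1/(81059068/1467 - I*√110/7335)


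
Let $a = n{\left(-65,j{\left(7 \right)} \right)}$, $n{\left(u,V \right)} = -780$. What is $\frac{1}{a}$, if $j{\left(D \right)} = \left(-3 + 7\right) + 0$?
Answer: $- \frac{1}{780} \approx -0.0012821$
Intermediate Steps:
$j{\left(D \right)} = 4$ ($j{\left(D \right)} = 4 + 0 = 4$)
$a = -780$
$\frac{1}{a} = \frac{1}{-780} = - \frac{1}{780}$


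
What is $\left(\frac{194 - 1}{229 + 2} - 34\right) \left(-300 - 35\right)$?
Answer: $\frac{2566435}{231} \approx 11110.0$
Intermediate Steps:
$\left(\frac{194 - 1}{229 + 2} - 34\right) \left(-300 - 35\right) = \left(\frac{193}{231} - 34\right) \left(-335\right) = \left(- \frac{7661}{231}\right) \left(-335\right) = \frac{2566435}{231}$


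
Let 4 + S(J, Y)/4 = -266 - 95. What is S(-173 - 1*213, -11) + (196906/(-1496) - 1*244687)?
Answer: -184216409/748 ≈ -2.4628e+5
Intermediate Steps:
S(J, Y) = -1460 (S(J, Y) = -16 + 4*(-266 - 95) = -16 + 4*(-361) = -16 - 1444 = -1460)
S(-173 - 1*213, -11) + (196906/(-1496) - 1*244687) = -1460 + (196906/(-1496) - 1*244687) = -1460 + (196906*(-1/1496) - 244687) = -1460 + (-98453/748 - 244687) = -1460 - 183124329/748 = -184216409/748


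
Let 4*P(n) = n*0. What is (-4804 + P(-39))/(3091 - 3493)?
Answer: 2402/201 ≈ 11.950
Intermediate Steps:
P(n) = 0 (P(n) = (n*0)/4 = (¼)*0 = 0)
(-4804 + P(-39))/(3091 - 3493) = (-4804 + 0)/(3091 - 3493) = -4804/(-402) = -4804*(-1/402) = 2402/201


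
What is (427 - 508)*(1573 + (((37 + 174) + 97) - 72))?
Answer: -146529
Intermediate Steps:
(427 - 508)*(1573 + (((37 + 174) + 97) - 72)) = -81*(1573 + ((211 + 97) - 72)) = -81*(1573 + (308 - 72)) = -81*(1573 + 236) = -81*1809 = -146529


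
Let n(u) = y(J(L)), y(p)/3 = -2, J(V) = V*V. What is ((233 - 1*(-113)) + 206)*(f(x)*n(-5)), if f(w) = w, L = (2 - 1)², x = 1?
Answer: -3312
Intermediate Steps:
L = 1 (L = 1² = 1)
J(V) = V²
y(p) = -6 (y(p) = 3*(-2) = -6)
n(u) = -6
((233 - 1*(-113)) + 206)*(f(x)*n(-5)) = ((233 - 1*(-113)) + 206)*(1*(-6)) = ((233 + 113) + 206)*(-6) = (346 + 206)*(-6) = 552*(-6) = -3312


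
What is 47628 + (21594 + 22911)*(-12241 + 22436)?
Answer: 453776103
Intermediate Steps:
47628 + (21594 + 22911)*(-12241 + 22436) = 47628 + 44505*10195 = 47628 + 453728475 = 453776103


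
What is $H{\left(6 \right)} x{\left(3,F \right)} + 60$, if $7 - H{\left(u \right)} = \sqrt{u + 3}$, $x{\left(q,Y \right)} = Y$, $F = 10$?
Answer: $100$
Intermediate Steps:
$H{\left(u \right)} = 7 - \sqrt{3 + u}$ ($H{\left(u \right)} = 7 - \sqrt{u + 3} = 7 - \sqrt{3 + u}$)
$H{\left(6 \right)} x{\left(3,F \right)} + 60 = \left(7 - \sqrt{3 + 6}\right) 10 + 60 = \left(7 - \sqrt{9}\right) 10 + 60 = \left(7 - 3\right) 10 + 60 = 4 \cdot 10 + 60 = 40 + 60 = 100$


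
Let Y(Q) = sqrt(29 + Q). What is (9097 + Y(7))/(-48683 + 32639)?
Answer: -9103/16044 ≈ -0.56738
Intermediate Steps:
(9097 + Y(7))/(-48683 + 32639) = (9097 + sqrt(29 + 7))/(-48683 + 32639) = (9097 + sqrt(36))/(-16044) = (9097 + 6)*(-1/16044) = 9103*(-1/16044) = -9103/16044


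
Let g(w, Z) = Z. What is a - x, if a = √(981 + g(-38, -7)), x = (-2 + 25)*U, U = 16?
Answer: -368 + √974 ≈ -336.79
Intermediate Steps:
x = 368 (x = (-2 + 25)*16 = 23*16 = 368)
a = √974 (a = √(981 - 7) = √974 ≈ 31.209)
a - x = √974 - 1*368 = √974 - 368 = -368 + √974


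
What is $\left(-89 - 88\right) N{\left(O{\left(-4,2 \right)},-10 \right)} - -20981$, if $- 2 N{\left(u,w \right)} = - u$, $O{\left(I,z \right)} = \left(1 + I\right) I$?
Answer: $19919$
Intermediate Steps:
$O{\left(I,z \right)} = I \left(1 + I\right)$
$N{\left(u,w \right)} = \frac{u}{2}$ ($N{\left(u,w \right)} = - \frac{\left(-1\right) u}{2} = \frac{u}{2}$)
$\left(-89 - 88\right) N{\left(O{\left(-4,2 \right)},-10 \right)} - -20981 = \left(-89 - 88\right) \frac{\left(-4\right) \left(1 - 4\right)}{2} - -20981 = - 177 \frac{\left(-4\right) \left(-3\right)}{2} + 20981 = - 177 \cdot \frac{1}{2} \cdot 12 + 20981 = \left(-177\right) 6 + 20981 = -1062 + 20981 = 19919$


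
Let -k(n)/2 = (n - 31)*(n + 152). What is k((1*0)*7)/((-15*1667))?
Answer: -9424/25005 ≈ -0.37688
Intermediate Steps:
k(n) = -2*(-31 + n)*(152 + n) (k(n) = -2*(n - 31)*(n + 152) = -2*(-31 + n)*(152 + n))
k((1*0)*7)/((-15*1667)) = (9424 - 242*1*0*7 - 2*((1*0)*7)²)/((-15*1667)) = (9424 - 0*7 - 2*(0*7)²)/(-25005) = (9424 - 242*0 - 2*0²)*(-1/25005) = (9424 + 0 - 2*0)*(-1/25005) = (9424 + 0 + 0)*(-1/25005) = 9424*(-1/25005) = -9424/25005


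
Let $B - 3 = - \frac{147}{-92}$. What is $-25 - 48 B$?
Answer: $- \frac{5651}{23} \approx -245.7$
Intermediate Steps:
$B = \frac{423}{92}$ ($B = 3 - \frac{147}{-92} = 3 - - \frac{147}{92} = 3 + \frac{147}{92} = \frac{423}{92} \approx 4.5978$)
$-25 - 48 B = -25 - \frac{5076}{23} = - \frac{5651}{23}$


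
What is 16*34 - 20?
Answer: 524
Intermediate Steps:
16*34 - 20 = 544 - 20 = 524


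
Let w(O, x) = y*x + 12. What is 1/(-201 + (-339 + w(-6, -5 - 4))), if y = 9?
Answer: -1/609 ≈ -0.0016420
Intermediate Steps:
w(O, x) = 12 + 9*x (w(O, x) = 9*x + 12 = 12 + 9*x)
1/(-201 + (-339 + w(-6, -5 - 4))) = 1/(-201 + (-339 + (12 + 9*(-5 - 4)))) = 1/(-201 + (-339 + (12 + 9*(-9)))) = 1/(-201 + (-339 + (12 - 81))) = 1/(-201 + (-339 - 69)) = 1/(-201 - 408) = 1/(-609) = -1/609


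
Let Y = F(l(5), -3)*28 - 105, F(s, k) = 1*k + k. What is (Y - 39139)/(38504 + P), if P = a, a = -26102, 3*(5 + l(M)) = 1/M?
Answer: -19706/6201 ≈ -3.1779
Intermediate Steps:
l(M) = -5 + 1/(3*M)
F(s, k) = 2*k (F(s, k) = k + k = 2*k)
Y = -273 (Y = (2*(-3))*28 - 105 = -6*28 - 105 = -168 - 105 = -273)
P = -26102
(Y - 39139)/(38504 + P) = (-273 - 39139)/(38504 - 26102) = -39412/12402 = -39412*1/12402 = -19706/6201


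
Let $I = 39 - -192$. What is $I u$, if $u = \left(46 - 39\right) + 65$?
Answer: $16632$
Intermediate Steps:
$I = 231$ ($I = 39 + 192 = 231$)
$u = 72$ ($u = 7 + 65 = 72$)
$I u = 231 \cdot 72 = 16632$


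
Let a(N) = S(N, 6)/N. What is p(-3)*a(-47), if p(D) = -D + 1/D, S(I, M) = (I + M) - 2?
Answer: 344/141 ≈ 2.4397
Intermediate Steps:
S(I, M) = -2 + I + M
p(D) = 1/D - D
a(N) = (4 + N)/N (a(N) = (-2 + N + 6)/N = (4 + N)/N)
p(-3)*a(-47) = (1/(-3) - 1*(-3))*((4 - 47)/(-47)) = (-⅓ + 3)*(-1/47*(-43)) = (8/3)*(43/47) = 344/141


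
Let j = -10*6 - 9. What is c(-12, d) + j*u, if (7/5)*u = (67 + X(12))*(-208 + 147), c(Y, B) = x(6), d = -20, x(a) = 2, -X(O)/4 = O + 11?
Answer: -526111/7 ≈ -75159.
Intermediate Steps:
X(O) = -44 - 4*O (X(O) = -4*(O + 11) = -4*(11 + O) = -44 - 4*O)
c(Y, B) = 2
j = -69 (j = -60 - 9 = -69)
u = 7625/7 (u = 5*((67 + (-44 - 4*12))*(-208 + 147))/7 = 5*((67 + (-44 - 48))*(-61))/7 = 5*((67 - 92)*(-61))/7 = 5*(-25*(-61))/7 = (5/7)*1525 = 7625/7 ≈ 1089.3)
c(-12, d) + j*u = 2 - 69*7625/7 = 2 - 526125/7 = -526111/7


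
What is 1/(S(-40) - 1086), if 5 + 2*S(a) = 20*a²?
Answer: 2/29823 ≈ 6.7062e-5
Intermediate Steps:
S(a) = -5/2 + 10*a² (S(a) = -5/2 + (20*a²)/2 = -5/2 + 10*a²)
1/(S(-40) - 1086) = 1/((-5/2 + 10*(-40)²) - 1086) = 1/((-5/2 + 10*1600) - 1086) = 1/((-5/2 + 16000) - 1086) = 1/(31995/2 - 1086) = 1/(29823/2) = 2/29823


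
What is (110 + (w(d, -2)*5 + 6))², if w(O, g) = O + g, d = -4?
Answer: 7396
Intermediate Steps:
(110 + (w(d, -2)*5 + 6))² = (110 + ((-4 - 2)*5 + 6))² = (110 + (-6*5 + 6))² = (110 + (-30 + 6))² = (110 - 24)² = 86² = 7396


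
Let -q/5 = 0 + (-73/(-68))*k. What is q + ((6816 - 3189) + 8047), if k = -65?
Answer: 817557/68 ≈ 12023.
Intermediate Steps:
q = 23725/68 (q = -5*(0 - 73/(-68)*(-65)) = -5*(0 - 73*(-1/68)*(-65)) = -5*(0 + (73/68)*(-65)) = -5*(0 - 4745/68) = -5*(-4745/68) = 23725/68 ≈ 348.90)
q + ((6816 - 3189) + 8047) = 23725/68 + ((6816 - 3189) + 8047) = 23725/68 + (3627 + 8047) = 23725/68 + 11674 = 817557/68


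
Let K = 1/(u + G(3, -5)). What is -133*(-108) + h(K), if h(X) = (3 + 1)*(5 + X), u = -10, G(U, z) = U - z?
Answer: 14382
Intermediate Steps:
K = -½ (K = 1/(-10 + (3 - 1*(-5))) = 1/(-10 + (3 + 5)) = 1/(-10 + 8) = 1/(-2) = -½ ≈ -0.50000)
h(X) = 20 + 4*X (h(X) = 4*(5 + X) = 20 + 4*X)
-133*(-108) + h(K) = -133*(-108) + (20 + 4*(-½)) = 14364 + (20 - 2) = 14364 + 18 = 14382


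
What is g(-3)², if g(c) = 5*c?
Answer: 225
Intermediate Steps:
g(-3)² = (5*(-3))² = (-15)² = 225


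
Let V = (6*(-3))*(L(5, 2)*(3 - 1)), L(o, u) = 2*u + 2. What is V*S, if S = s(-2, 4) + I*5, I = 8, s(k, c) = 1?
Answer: -8856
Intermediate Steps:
L(o, u) = 2 + 2*u
S = 41 (S = 1 + 8*5 = 1 + 40 = 41)
V = -216 (V = (6*(-3))*((2 + 2*2)*(3 - 1)) = -18*(2 + 4)*2 = -108*2 = -18*12 = -216)
V*S = -216*41 = -8856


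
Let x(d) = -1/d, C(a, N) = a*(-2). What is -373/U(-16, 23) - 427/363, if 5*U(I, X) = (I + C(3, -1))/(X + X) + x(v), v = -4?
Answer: 6919397/847 ≈ 8169.3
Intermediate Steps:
C(a, N) = -2*a
U(I, X) = 1/20 + (-6 + I)/(10*X) (U(I, X) = ((I - 2*3)/(X + X) - 1/(-4))/5 = ((I - 6)/((2*X)) - 1*(-¼))/5 = ((-6 + I)*(1/(2*X)) + ¼)/5 = ((-6 + I)/(2*X) + ¼)/5 = (¼ + (-6 + I)/(2*X))/5 = 1/20 + (-6 + I)/(10*X))
-373/U(-16, 23) - 427/363 = -373*460/(-12 + 23 + 2*(-16)) - 427/363 = -373*460/(-12 + 23 - 32) - 427*1/363 = -373/((1/20)*(1/23)*(-21)) - 427/363 = -373/(-21/460) - 427/363 = -373*(-460/21) - 427/363 = 171580/21 - 427/363 = 6919397/847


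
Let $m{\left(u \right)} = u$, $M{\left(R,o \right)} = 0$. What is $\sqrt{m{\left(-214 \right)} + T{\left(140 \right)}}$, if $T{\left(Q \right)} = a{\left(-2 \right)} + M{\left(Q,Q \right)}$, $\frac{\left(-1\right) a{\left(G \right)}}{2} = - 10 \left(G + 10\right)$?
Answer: $3 i \sqrt{6} \approx 7.3485 i$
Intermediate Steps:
$a{\left(G \right)} = 200 + 20 G$ ($a{\left(G \right)} = - 2 \left(- 10 \left(G + 10\right)\right) = - 2 \left(- 10 \left(10 + G\right)\right) = - 2 \left(-100 - 10 G\right) = 200 + 20 G$)
$T{\left(Q \right)} = 160$ ($T{\left(Q \right)} = \left(200 + 20 \left(-2\right)\right) + 0 = \left(200 - 40\right) + 0 = 160 + 0 = 160$)
$\sqrt{m{\left(-214 \right)} + T{\left(140 \right)}} = \sqrt{-214 + 160} = \sqrt{-54} = 3 i \sqrt{6}$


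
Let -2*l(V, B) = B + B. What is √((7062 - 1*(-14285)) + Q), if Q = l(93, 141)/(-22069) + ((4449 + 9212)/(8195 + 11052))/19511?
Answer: √4061441841952615905352232641/436185906367 ≈ 146.11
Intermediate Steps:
l(V, B) = -B (l(V, B) = -(B + B)/2 = -B)
Q = 2802682274/436185906367 (Q = -1*141/(-22069) + ((4449 + 9212)/(8195 + 11052))/19511 = -141*(-1/22069) + (13661/19247)*(1/19511) = 141/22069 + (13661*(1/19247))*(1/19511) = 141/22069 + (719/1013)*(1/19511) = 141/22069 + 719/19764643 = 2802682274/436185906367 ≈ 0.0064254)
√((7062 - 1*(-14285)) + Q) = √((7062 - 1*(-14285)) + 2802682274/436185906367) = √((7062 + 14285) + 2802682274/436185906367) = √(21347 + 2802682274/436185906367) = √(9311263345898623/436185906367) = √4061441841952615905352232641/436185906367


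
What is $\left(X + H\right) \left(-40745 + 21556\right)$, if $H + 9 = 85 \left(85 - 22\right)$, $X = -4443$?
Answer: $-17327667$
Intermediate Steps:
$H = 5346$ ($H = -9 + 85 \left(85 - 22\right) = -9 + 85 \cdot 63 = -9 + 5355 = 5346$)
$\left(X + H\right) \left(-40745 + 21556\right) = \left(-4443 + 5346\right) \left(-40745 + 21556\right) = 903 \left(-19189\right) = -17327667$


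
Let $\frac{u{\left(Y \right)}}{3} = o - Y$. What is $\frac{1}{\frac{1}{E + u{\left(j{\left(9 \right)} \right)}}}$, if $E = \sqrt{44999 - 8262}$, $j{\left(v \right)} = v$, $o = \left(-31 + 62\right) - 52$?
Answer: $-90 + \sqrt{36737} \approx 101.67$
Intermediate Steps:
$o = -21$ ($o = 31 - 52 = -21$)
$E = \sqrt{36737} \approx 191.67$
$u{\left(Y \right)} = -63 - 3 Y$ ($u{\left(Y \right)} = 3 \left(-21 - Y\right) = -63 - 3 Y$)
$\frac{1}{\frac{1}{E + u{\left(j{\left(9 \right)} \right)}}} = \frac{1}{\frac{1}{\sqrt{36737} - 90}} = \frac{1}{\frac{1}{-90 + \sqrt{36737}}} = -90 + \sqrt{36737}$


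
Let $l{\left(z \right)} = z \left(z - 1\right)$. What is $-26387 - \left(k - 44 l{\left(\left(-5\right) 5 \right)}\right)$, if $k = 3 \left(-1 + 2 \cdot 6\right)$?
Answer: $2180$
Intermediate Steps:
$l{\left(z \right)} = z \left(-1 + z\right)$
$k = 33$ ($k = 3 \left(-1 + 12\right) = 3 \cdot 11 = 33$)
$-26387 - \left(k - 44 l{\left(\left(-5\right) 5 \right)}\right) = -26387 - \left(33 - 44 \left(-5\right) 5 \left(-1 - 25\right)\right) = -26387 - \left(33 - 44 \left(- 25 \left(-1 - 25\right)\right)\right) = -26387 - \left(33 - 44 \left(\left(-25\right) \left(-26\right)\right)\right) = -26387 - \left(33 - 28600\right) = -26387 - -28567 = -26387 + 28567 = 2180$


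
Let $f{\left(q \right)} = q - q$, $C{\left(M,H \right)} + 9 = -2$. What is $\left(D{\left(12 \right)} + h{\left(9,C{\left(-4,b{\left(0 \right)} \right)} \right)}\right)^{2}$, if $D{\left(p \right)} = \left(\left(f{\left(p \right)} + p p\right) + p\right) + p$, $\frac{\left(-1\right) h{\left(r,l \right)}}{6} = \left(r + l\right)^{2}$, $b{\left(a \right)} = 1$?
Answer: $20736$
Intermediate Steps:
$C{\left(M,H \right)} = -11$ ($C{\left(M,H \right)} = -9 - 2 = -11$)
$f{\left(q \right)} = 0$
$h{\left(r,l \right)} = - 6 \left(l + r\right)^{2}$ ($h{\left(r,l \right)} = - 6 \left(r + l\right)^{2} = - 6 \left(l + r\right)^{2}$)
$D{\left(p \right)} = p^{2} + 2 p$ ($D{\left(p \right)} = \left(\left(0 + p p\right) + p\right) + p = \left(\left(0 + p^{2}\right) + p\right) + p = \left(p^{2} + p\right) + p = \left(p + p^{2}\right) + p = p^{2} + 2 p$)
$\left(D{\left(12 \right)} + h{\left(9,C{\left(-4,b{\left(0 \right)} \right)} \right)}\right)^{2} = \left(12 \left(2 + 12\right) - 6 \left(-11 + 9\right)^{2}\right)^{2} = \left(12 \cdot 14 - 6 \left(-2\right)^{2}\right)^{2} = \left(168 - 24\right)^{2} = 144^{2} = 20736$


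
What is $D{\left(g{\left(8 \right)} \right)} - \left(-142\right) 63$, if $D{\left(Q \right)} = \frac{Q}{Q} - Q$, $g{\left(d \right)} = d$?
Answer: $8939$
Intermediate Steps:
$D{\left(Q \right)} = 1 - Q$
$D{\left(g{\left(8 \right)} \right)} - \left(-142\right) 63 = \left(1 - 8\right) - \left(-142\right) 63 = \left(1 - 8\right) - -8946 = -7 + 8946 = 8939$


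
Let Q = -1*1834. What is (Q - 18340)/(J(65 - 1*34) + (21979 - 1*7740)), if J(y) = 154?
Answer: -20174/14393 ≈ -1.4017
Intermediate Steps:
Q = -1834
(Q - 18340)/(J(65 - 1*34) + (21979 - 1*7740)) = (-1834 - 18340)/(154 + (21979 - 1*7740)) = -20174/(154 + (21979 - 7740)) = -20174/(154 + 14239) = -20174/14393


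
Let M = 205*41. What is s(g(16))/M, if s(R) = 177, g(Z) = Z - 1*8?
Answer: 177/8405 ≈ 0.021059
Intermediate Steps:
g(Z) = -8 + Z (g(Z) = Z - 8 = -8 + Z)
M = 8405
s(g(16))/M = 177/8405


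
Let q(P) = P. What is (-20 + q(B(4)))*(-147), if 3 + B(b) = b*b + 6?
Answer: 147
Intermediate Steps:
B(b) = 3 + b**2 (B(b) = -3 + (b*b + 6) = -3 + (b**2 + 6) = -3 + (6 + b**2) = 3 + b**2)
(-20 + q(B(4)))*(-147) = (-20 + (3 + 4**2))*(-147) = (-20 + (3 + 16))*(-147) = (-20 + 19)*(-147) = -1*(-147) = 147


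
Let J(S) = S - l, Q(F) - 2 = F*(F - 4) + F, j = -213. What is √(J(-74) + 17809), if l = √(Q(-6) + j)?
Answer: √(17735 - I*√157) ≈ 133.17 - 0.047*I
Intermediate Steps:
Q(F) = 2 + F + F*(-4 + F) (Q(F) = 2 + (F*(F - 4) + F) = 2 + (F*(-4 + F) + F) = 2 + (F + F*(-4 + F)) = 2 + F + F*(-4 + F))
l = I*√157 (l = √((2 + (-6)² - 3*(-6)) - 213) = √((2 + 36 + 18) - 213) = √(56 - 213) = √(-157) = I*√157 ≈ 12.53*I)
J(S) = S - I*√157
√(J(-74) + 17809) = √((-74 - I*√157) + 17809) = √(17735 - I*√157)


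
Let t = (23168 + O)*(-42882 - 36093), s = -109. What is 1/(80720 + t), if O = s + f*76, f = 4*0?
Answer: -1/1821003805 ≈ -5.4915e-10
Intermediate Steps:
f = 0
O = -109 (O = -109 + 0*76 = -109 + 0 = -109)
t = -1821084525 (t = (23168 - 109)*(-42882 - 36093) = 23059*(-78975) = -1821084525)
1/(80720 + t) = 1/(80720 - 1821084525) = 1/(-1821003805) = -1/1821003805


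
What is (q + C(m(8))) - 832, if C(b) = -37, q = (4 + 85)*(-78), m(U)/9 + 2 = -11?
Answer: -7811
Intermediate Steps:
m(U) = -117 (m(U) = -18 + 9*(-11) = -18 - 99 = -117)
q = -6942 (q = 89*(-78) = -6942)
(q + C(m(8))) - 832 = (-6942 - 37) - 832 = -6979 - 832 = -7811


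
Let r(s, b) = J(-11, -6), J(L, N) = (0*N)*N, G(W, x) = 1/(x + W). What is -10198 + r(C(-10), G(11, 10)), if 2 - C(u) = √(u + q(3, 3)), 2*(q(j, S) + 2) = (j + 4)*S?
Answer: -10198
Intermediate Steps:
q(j, S) = -2 + S*(4 + j)/2 (q(j, S) = -2 + ((j + 4)*S)/2 = -2 + ((4 + j)*S)/2 = -2 + (S*(4 + j))/2 = -2 + S*(4 + j)/2)
C(u) = 2 - √(17/2 + u) (C(u) = 2 - √(u + (-2 + 2*3 + (½)*3*3)) = 2 - √(u + (-2 + 6 + 9/2)) = 2 - √(u + 17/2) = 2 - √(17/2 + u))
G(W, x) = 1/(W + x)
J(L, N) = 0 (J(L, N) = 0*N = 0)
r(s, b) = 0
-10198 + r(C(-10), G(11, 10)) = -10198 + 0 = -10198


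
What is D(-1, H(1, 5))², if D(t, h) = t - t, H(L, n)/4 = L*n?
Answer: 0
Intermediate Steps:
H(L, n) = 4*L*n (H(L, n) = 4*(L*n) = 4*L*n)
D(t, h) = 0
D(-1, H(1, 5))² = 0² = 0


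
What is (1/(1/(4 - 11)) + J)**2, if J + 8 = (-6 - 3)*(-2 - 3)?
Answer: 900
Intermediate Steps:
J = 37 (J = -8 + (-6 - 3)*(-2 - 3) = -8 - 9*(-5) = -8 + 45 = 37)
(1/(1/(4 - 11)) + J)**2 = (1/(1/(4 - 11)) + 37)**2 = (1/(1/(-7)) + 37)**2 = (1/(-1/7) + 37)**2 = (-7 + 37)**2 = 30**2 = 900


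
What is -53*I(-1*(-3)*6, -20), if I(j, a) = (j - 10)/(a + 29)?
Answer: -424/9 ≈ -47.111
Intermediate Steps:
I(j, a) = (-10 + j)/(29 + a)
-53*I(-1*(-3)*6, -20) = -53*(-10 - 1*(-3)*6)/(29 - 20) = -53*(-10 + 3*6)/9 = -53*(-10 + 18)/9 = -53*8/9 = -424/9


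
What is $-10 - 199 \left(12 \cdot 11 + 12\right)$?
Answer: $-28666$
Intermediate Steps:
$-10 - 199 \left(12 \cdot 11 + 12\right) = -10 - 199 \left(132 + 12\right) = -10 - 28656 = -28666$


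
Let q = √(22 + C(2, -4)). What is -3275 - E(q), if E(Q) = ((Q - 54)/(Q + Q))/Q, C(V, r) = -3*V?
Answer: -52375/16 ≈ -3273.4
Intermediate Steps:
q = 4 (q = √(22 - 3*2) = √(22 - 6) = √16 = 4)
E(Q) = (-54 + Q)/(2*Q²) (E(Q) = ((-54 + Q)/((2*Q)))/Q = ((-54 + Q)*(1/(2*Q)))/Q = ((-54 + Q)/(2*Q))/Q = (-54 + Q)/(2*Q²))
-3275 - E(q) = -3275 - (-54 + 4)/(2*4²) = -3275 - (-50)/(2*16) = -3275 - 1*(-25/16) = -3275 + 25/16 = -52375/16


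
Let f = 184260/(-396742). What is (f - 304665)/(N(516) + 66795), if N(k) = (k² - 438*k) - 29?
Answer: -60436792845/21228474194 ≈ -2.8470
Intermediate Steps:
f = -92130/198371 (f = 184260*(-1/396742) = -92130/198371 ≈ -0.46443)
N(k) = -29 + k² - 438*k
(f - 304665)/(N(516) + 66795) = (-92130/198371 - 304665)/((-29 + 516² - 438*516) + 66795) = -60436792845/(198371*((-29 + 266256 - 226008) + 66795)) = -60436792845/(198371*(40219 + 66795)) = -60436792845/198371/107014 = -60436792845/198371*1/107014 = -60436792845/21228474194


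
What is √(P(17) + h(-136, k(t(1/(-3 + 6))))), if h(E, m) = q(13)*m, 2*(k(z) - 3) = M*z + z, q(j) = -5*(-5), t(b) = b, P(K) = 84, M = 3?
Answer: √1581/3 ≈ 13.254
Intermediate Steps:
q(j) = 25
k(z) = 3 + 2*z (k(z) = 3 + (3*z + z)/2 = 3 + (4*z)/2 = 3 + 2*z)
h(E, m) = 25*m
√(P(17) + h(-136, k(t(1/(-3 + 6))))) = √(84 + 25*(3 + 2/(-3 + 6))) = √(84 + 25*(3 + 2/3)) = √(84 + 25*(3 + 2*(⅓))) = √(84 + 25*(3 + ⅔)) = √(84 + 25*(11/3)) = √(84 + 275/3) = √(527/3) = √1581/3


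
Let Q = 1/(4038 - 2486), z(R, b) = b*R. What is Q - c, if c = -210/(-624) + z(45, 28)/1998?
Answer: -2164567/2239536 ≈ -0.96653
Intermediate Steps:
z(R, b) = R*b
Q = 1/1552 ≈ 0.00064433
c = 11165/11544 (c = -210/(-624) + (45*28)/1998 = -210*(-1/624) + 1260*(1/1998) = 35/104 + 70/111 = 11165/11544 ≈ 0.96717)
Q - c = 1/1552 - 1*11165/11544 = 1/1552 - 11165/11544 = -2164567/2239536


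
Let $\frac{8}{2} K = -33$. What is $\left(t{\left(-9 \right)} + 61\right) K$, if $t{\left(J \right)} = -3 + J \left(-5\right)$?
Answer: $- \frac{3399}{4} \approx -849.75$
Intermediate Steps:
$K = - \frac{33}{4}$ ($K = \frac{1}{4} \left(-33\right) = - \frac{33}{4} \approx -8.25$)
$t{\left(J \right)} = -3 - 5 J$
$\left(t{\left(-9 \right)} + 61\right) K = \left(\left(-3 - -45\right) + 61\right) \left(- \frac{33}{4}\right) = \left(\left(-3 + 45\right) + 61\right) \left(- \frac{33}{4}\right) = \left(42 + 61\right) \left(- \frac{33}{4}\right) = 103 \left(- \frac{33}{4}\right) = - \frac{3399}{4}$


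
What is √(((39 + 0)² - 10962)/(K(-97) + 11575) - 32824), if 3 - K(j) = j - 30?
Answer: I*√4497229095505/11705 ≈ 181.18*I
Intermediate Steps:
K(j) = 33 - j (K(j) = 3 - (j - 30) = 3 - (-30 + j) = 3 + (30 - j) = 33 - j)
√(((39 + 0)² - 10962)/(K(-97) + 11575) - 32824) = √(((39 + 0)² - 10962)/((33 - 1*(-97)) + 11575) - 32824) = √((39² - 10962)/((33 + 97) + 11575) - 32824) = √((1521 - 10962)/(130 + 11575) - 32824) = √(-9441/11705 - 32824) = √(-384214361/11705) = I*√4497229095505/11705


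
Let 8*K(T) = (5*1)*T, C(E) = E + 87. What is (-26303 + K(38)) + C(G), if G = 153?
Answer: -104157/4 ≈ -26039.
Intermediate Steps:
C(E) = 87 + E
K(T) = 5*T/8 (K(T) = ((5*1)*T)/8 = (5*T)/8 = 5*T/8)
(-26303 + K(38)) + C(G) = (-26303 + (5/8)*38) + (87 + 153) = (-26303 + 95/4) + 240 = -105117/4 + 240 = -104157/4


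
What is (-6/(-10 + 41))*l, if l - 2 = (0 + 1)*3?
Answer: -30/31 ≈ -0.96774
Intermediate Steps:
l = 5 (l = 2 + (0 + 1)*3 = 2 + 1*3 = 2 + 3 = 5)
(-6/(-10 + 41))*l = -6/(-10 + 41)*5 = -6/31*5 = -30/31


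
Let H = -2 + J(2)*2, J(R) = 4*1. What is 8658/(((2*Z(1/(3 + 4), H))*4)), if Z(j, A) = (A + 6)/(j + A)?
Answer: 62049/112 ≈ 554.01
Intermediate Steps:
J(R) = 4
H = 6 (H = -2 + 4*2 = -2 + 8 = 6)
Z(j, A) = (6 + A)/(A + j)
8658/(((2*Z(1/(3 + 4), H))*4)) = 8658/(((2*((6 + 6)/(6 + 1/(3 + 4))))*4)) = 8658/(((2*(12/(6 + 1/7)))*4)) = 8658/(((2*(12/(6 + ⅐)))*4)) = 8658/(((2*(12/(43/7)))*4)) = 8658/(((2*((7/43)*12))*4)) = 8658/(((2*(84/43))*4)) = 8658/(((168/43)*4)) = 8658/(672/43) = 8658*(43/672) = 62049/112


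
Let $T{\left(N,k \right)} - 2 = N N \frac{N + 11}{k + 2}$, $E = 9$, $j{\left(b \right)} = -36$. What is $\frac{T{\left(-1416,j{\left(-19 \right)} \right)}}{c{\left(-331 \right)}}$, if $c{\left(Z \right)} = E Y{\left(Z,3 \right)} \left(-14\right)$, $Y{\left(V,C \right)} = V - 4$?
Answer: $\frac{704275937}{358785} \approx 1962.9$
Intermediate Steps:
$Y{\left(V,C \right)} = -4 + V$ ($Y{\left(V,C \right)} = V - 4 = -4 + V$)
$T{\left(N,k \right)} = 2 + \frac{N^{2} \left(11 + N\right)}{2 + k}$ ($T{\left(N,k \right)} = 2 + N N \frac{N + 11}{k + 2} = 2 + N^{2} \frac{11 + N}{2 + k} = 2 + \frac{N^{2} \left(11 + N\right)}{2 + k}$)
$c{\left(Z \right)} = 504 - 126 Z$ ($c{\left(Z \right)} = 9 \left(-4 + Z\right) \left(-14\right) = \left(-36 + 9 Z\right) \left(-14\right) = 504 - 126 Z$)
$\frac{T{\left(-1416,j{\left(-19 \right)} \right)}}{c{\left(-331 \right)}} = \frac{\frac{1}{2 - 36} \left(4 + \left(-1416\right)^{3} + 2 \left(-36\right) + 11 \left(-1416\right)^{2}\right)}{504 - -41706} = \frac{\frac{1}{-34} \left(4 - 2839159296 - 72 + 11 \cdot 2005056\right)}{504 + 41706} = \frac{\left(- \frac{1}{34}\right) \left(4 - 2839159296 - 72 + 22055616\right)}{42210} = \left(- \frac{1}{34}\right) \left(-2817103748\right) \frac{1}{42210} = \frac{1408551874}{17} \cdot \frac{1}{42210} = \frac{704275937}{358785}$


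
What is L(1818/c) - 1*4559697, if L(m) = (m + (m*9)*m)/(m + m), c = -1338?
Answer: -1016813683/223 ≈ -4.5597e+6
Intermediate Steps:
L(m) = (m + 9*m²)/(2*m) (L(m) = (m + (9*m)*m)/((2*m)) = (m + 9*m²)*(1/(2*m)) = (m + 9*m²)/(2*m))
L(1818/c) - 1*4559697 = (½ + 9*(1818/(-1338))/2) - 1*4559697 = (½ + 9*(1818*(-1/1338))/2) - 4559697 = (½ + (9/2)*(-303/223)) - 4559697 = (½ - 2727/446) - 4559697 = -1252/223 - 4559697 = -1016813683/223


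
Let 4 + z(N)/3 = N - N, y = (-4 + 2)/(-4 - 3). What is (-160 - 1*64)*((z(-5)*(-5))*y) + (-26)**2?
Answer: -3164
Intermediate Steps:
y = 2/7 (y = -2/(-7) = -2*(-1/7) = 2/7 ≈ 0.28571)
z(N) = -12 (z(N) = -12 + 3*(N - N) = -12 + 3*0 = -12 + 0 = -12)
(-160 - 1*64)*((z(-5)*(-5))*y) + (-26)**2 = (-160 - 1*64)*(-12*(-5)*(2/7)) + (-26)**2 = (-160 - 64)*(60*(2/7)) + 676 = -224*120/7 + 676 = -3840 + 676 = -3164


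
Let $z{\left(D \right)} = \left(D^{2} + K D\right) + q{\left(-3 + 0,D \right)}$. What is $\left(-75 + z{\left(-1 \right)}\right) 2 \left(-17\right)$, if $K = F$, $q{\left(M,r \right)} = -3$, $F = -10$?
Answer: $2278$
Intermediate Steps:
$K = -10$
$z{\left(D \right)} = -3 + D^{2} - 10 D$ ($z{\left(D \right)} = \left(D^{2} - 10 D\right) - 3 = -3 + D^{2} - 10 D$)
$\left(-75 + z{\left(-1 \right)}\right) 2 \left(-17\right) = \left(-75 - \left(-7 - 1\right)\right) 2 \left(-17\right) = \left(-75 + \left(-3 + 1 + 10\right)\right) \left(-34\right) = \left(-75 + 8\right) \left(-34\right) = \left(-67\right) \left(-34\right) = 2278$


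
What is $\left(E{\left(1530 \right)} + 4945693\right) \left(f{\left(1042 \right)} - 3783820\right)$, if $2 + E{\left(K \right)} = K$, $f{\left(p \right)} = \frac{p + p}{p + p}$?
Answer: $-18719388816999$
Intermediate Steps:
$f{\left(p \right)} = 1$ ($f{\left(p \right)} = \frac{2 p}{2 p} = 2 p \frac{1}{2 p} = 1$)
$E{\left(K \right)} = -2 + K$
$\left(E{\left(1530 \right)} + 4945693\right) \left(f{\left(1042 \right)} - 3783820\right) = \left(\left(-2 + 1530\right) + 4945693\right) \left(1 - 3783820\right) = \left(1528 + 4945693\right) \left(-3783819\right) = 4947221 \left(-3783819\right) = -18719388816999$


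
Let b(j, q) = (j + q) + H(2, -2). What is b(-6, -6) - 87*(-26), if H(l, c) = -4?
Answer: 2246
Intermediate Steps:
b(j, q) = -4 + j + q (b(j, q) = (j + q) - 4 = -4 + j + q)
b(-6, -6) - 87*(-26) = (-4 - 6 - 6) - 87*(-26) = -16 - 29*(-78) = -16 + 2262 = 2246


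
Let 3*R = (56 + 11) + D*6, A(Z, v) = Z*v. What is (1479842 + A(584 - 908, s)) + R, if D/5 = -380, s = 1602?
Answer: 2871049/3 ≈ 9.5702e+5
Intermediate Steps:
D = -1900 (D = 5*(-380) = -1900)
R = -11333/3 (R = ((56 + 11) - 1900*6)/3 = (67 - 11400)/3 = (1/3)*(-11333) = -11333/3 ≈ -3777.7)
(1479842 + A(584 - 908, s)) + R = (1479842 + (584 - 908)*1602) - 11333/3 = (1479842 - 324*1602) - 11333/3 = (1479842 - 519048) - 11333/3 = 960794 - 11333/3 = 2871049/3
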